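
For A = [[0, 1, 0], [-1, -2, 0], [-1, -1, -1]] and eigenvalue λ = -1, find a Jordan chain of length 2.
v_1 = [[0, 1, 2]]^T, v_2 = [[1, -1, -1]]^T

We seek v_1 ∈ ker((A + I)^2) \ ker(A + I), then set v_{i+1} = (A + I) v_i.

One such chain is v_1 = [[0, 1, 2]]^T, v_2 = [[1, -1, -1]]^T. Check: (A + I) v_2 = [[0, 0, 0]]^T = 0.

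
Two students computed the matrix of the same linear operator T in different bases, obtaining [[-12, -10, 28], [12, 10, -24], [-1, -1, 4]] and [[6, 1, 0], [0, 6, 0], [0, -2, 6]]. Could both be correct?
trace(A) = 2 but trace(B) = 18. The trace is a similarity invariant, so A and B are not similar.

No.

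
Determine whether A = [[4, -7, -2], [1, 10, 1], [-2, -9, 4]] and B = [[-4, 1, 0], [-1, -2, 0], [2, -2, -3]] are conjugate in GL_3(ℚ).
trace(A) = 18 but trace(B) = -9. The trace is a similarity invariant, so A and B are not similar.

No.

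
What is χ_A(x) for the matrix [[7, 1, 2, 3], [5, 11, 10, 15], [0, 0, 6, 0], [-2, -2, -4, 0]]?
xI - A = [[x - 7, -1, -2, -3], [-5, x - 11, -10, -15], [0, 0, x - 6, 0], [2, 2, 4, x]].

Expanding det(xI - A) along the first row:
det(xI - A) = + (x - 7)·det([[x - 11, -10, -15], [0, x - 6, 0], [2, 4, x]]) - (-1)·det([[-5, -10, -15], [0, x - 6, 0], [2, 4, x]]) + (-2)·det([[-5, x - 11, -15], [0, 0, 0], [2, 2, x]]) - (-3)·det([[-5, x - 11, -10], [0, 0, x - 6], [2, 2, 4]]).

Evaluating gives χ_A(x) = x^4 - 24x^3 + 216x^2 - 864x + 1296 = (x - 6)^4.

χ_A(x) = (x - 6)^4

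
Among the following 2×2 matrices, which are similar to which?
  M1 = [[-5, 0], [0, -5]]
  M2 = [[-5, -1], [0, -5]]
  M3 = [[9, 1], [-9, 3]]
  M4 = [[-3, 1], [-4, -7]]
3 classes: {M1}, {M2, M4}, {M3}

Characteristic polynomials: χ_{M1} = (x + 5)^2, χ_{M2} = (x + 5)^2, χ_{M3} = (x - 6)^2, χ_{M4} = (x + 5)^2.

{M1}: invariant factors x + 5, x + 5.

{M2, M4}: invariant factors (x + 5)^2.

{M3}: invariant factors (x - 6)^2.

Matrices are similar if and only if their invariant-factor lists agree; the partition into similarity classes is {M1}, {M2, M4}, {M3}.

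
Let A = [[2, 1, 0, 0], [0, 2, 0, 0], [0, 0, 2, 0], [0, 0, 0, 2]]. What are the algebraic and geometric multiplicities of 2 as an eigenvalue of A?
The characteristic polynomial is (x - 2)^4, so the factor x - 2 appears with exponent 4: the algebraic multiplicity is 4.

rank(A - 2I) = 1, so the eigenspace has dimension 4 - 1 = 3: the geometric multiplicity is 3.

Since 3 < 4, A is not diagonalizable.

algebraic multiplicity 4, geometric multiplicity 3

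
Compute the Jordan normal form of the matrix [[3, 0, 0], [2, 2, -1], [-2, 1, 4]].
J = [[3, 1, 0], [0, 3, 0], [0, 0, 3]]

The characteristic polynomial is det(xI - A) = (x - 3)^3, so the eigenvalues are 3 (algebraic multiplicity 3).

For λ = 3: rank(A - 3I) = 1, rank((A - 3I)^2) = 0. The eigenspace has dimension 3 - 1 = 2, so there are 2 Jordan blocks; the rank sequence gives block sizes [2, 1].

Assembling the blocks gives the Jordan form J above.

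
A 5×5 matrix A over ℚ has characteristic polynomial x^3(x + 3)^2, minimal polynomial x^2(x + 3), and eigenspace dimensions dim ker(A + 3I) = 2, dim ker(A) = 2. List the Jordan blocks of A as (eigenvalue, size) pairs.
λ = -3: algebraic multiplicity 2 (exponent in χ_A), largest block size 1 (exponent in m_A), 2 blocks (geometric multiplicity). These force block sizes [1, 1].
λ = 0: algebraic multiplicity 3 (exponent in χ_A), largest block size 2 (exponent in m_A), 2 blocks (geometric multiplicity). These force block sizes [2, 1].

Jordan blocks: (-3, 1), (-3, 1), (0, 2), (0, 1)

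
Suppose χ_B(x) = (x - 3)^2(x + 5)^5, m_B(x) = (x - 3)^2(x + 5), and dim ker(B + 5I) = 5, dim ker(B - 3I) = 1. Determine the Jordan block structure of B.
Jordan blocks: (-5, 1), (-5, 1), (-5, 1), (-5, 1), (-5, 1), (3, 2)

λ = -5: algebraic multiplicity 5 (exponent in χ_B), largest block size 1 (exponent in m_B), 5 blocks (geometric multiplicity). These force block sizes [1, 1, 1, 1, 1].
λ = 3: algebraic multiplicity 2 (exponent in χ_B), largest block size 2 (exponent in m_B), 1 block (geometric multiplicity). This forces block sizes [2].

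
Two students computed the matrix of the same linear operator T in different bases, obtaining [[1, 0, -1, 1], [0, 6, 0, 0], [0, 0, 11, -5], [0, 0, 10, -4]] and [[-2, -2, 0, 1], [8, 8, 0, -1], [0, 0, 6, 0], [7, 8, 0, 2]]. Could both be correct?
Two matrices over a field are similar if and only if they have the same invariant factors.

Both A and B have characteristic polynomial (x - 6)^2(x - 1)^2 and minimal polynomial (x - 6)(x - 1)^2. Computing further, both have invariant factors x - 6, (x - 6)(x - 1)^2. Hence A and B are similar.

Yes.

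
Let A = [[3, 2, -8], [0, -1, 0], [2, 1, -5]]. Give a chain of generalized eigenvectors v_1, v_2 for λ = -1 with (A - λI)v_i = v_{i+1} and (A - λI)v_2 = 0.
We seek v_1 ∈ ker((A + I)^2) \ ker(A + I), then set v_{i+1} = (A + I) v_i.

One such chain is v_1 = [[0, 1, 0]]^T, v_2 = [[2, 0, 1]]^T. Check: (A + I) v_2 = [[0, 0, 0]]^T = 0.

v_1 = [[0, 1, 0]]^T, v_2 = [[2, 0, 1]]^T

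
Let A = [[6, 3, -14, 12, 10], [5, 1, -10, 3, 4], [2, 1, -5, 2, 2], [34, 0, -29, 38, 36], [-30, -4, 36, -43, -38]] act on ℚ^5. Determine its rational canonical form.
The invariant factors of A (the non-unit diagonal entries of the Smith normal form of xI - A over ℚ[x]) are (x - 4)(x + 2)(x^3 - 2), each dividing the next. The characteristic polynomial is their product, (x - 4)(x + 2)(x^3 - 2).

The rational canonical form is the block-diagonal matrix of companion matrices C(f_i):
R = [[0, 0, 0, 0, -16], [1, 0, 0, 0, -4], [0, 1, 0, 0, 2], [0, 0, 1, 0, 8], [0, 0, 0, 1, 2]].

Note the characteristic polynomial does not split into linear factors over ℚ, so A has no Jordan form over ℚ; the rational canonical form exists over any field.

R = [[0, 0, 0, 0, -16], [1, 0, 0, 0, -4], [0, 1, 0, 0, 2], [0, 0, 1, 0, 8], [0, 0, 0, 1, 2]]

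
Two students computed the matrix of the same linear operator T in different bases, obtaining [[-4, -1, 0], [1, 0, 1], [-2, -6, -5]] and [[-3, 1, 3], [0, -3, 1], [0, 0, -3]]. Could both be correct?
Yes.

Two matrices over a field are similar if and only if they have the same invariant factors.

Both A and B have characteristic polynomial (x + 3)^3 and minimal polynomial (x + 3)^3. Computing further, both have invariant factors (x + 3)^3. Hence A and B are similar.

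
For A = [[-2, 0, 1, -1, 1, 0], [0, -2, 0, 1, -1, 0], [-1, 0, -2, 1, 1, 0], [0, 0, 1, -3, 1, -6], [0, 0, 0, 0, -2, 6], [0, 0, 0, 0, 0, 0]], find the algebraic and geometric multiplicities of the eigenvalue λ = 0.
The characteristic polynomial is x(x + 2)^4(x + 3), so the factor x appears with exponent 1: the algebraic multiplicity is 1.

rank(A) = 5, so the eigenspace has dimension 6 - 5 = 1: the geometric multiplicity is 1.

algebraic multiplicity 1, geometric multiplicity 1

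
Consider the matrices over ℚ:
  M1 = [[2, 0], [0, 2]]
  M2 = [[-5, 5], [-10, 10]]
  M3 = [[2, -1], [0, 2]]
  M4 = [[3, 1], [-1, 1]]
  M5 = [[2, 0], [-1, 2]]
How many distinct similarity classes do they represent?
3 classes: {M1}, {M2}, {M3, M4, M5}

Characteristic polynomials: χ_{M1} = (x - 2)^2, χ_{M2} = x(x - 5), χ_{M3} = (x - 2)^2, χ_{M4} = (x - 2)^2, χ_{M5} = (x - 2)^2.

{M1}: invariant factors x - 2, x - 2.

{M2}: invariant factors x(x - 5).

{M3, M4, M5}: invariant factors (x - 2)^2.

Matrices are similar if and only if their invariant-factor lists agree; the partition into similarity classes is {M1}, {M2}, {M3, M4, M5}.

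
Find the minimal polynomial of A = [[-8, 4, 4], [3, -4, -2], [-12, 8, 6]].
The characteristic polynomial factors as (x + 2)^3. The minimal polynomial is ∏(x - λ)^{k_λ} where k_λ is the size of the largest Jordan block at λ.

For λ = -2: rank(A + 2I) = 1, and the largest Jordan block has size 2 (the smallest k with rank((A + 2I)^k) = rank((A + 2I)^(k+1))).

So m_A(x) = (x + 2)^2.

m_A(x) = (x + 2)^2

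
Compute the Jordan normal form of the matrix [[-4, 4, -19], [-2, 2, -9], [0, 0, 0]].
The characteristic polynomial is det(xI - A) = x^2(x + 2), so the eigenvalues are -2 (algebraic multiplicity 1), 0 (algebraic multiplicity 2).

For λ = -2: algebraic multiplicity 1 gives one 1×1 block.

For λ = 0: rank(A) = 2, rank(A^2) = 1. The eigenspace has dimension 3 - 2 = 1, so there is 1 Jordan block; the rank sequence gives block sizes [2].

Assembling the blocks gives the Jordan form J above.

J = [[-2, 0, 0], [0, 0, 1], [0, 0, 0]]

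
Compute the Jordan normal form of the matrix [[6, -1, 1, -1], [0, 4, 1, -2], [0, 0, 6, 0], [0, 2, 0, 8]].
J = [[6, 1, 0, 0], [0, 6, 1, 0], [0, 0, 6, 0], [0, 0, 0, 6]]

The characteristic polynomial is det(xI - A) = (x - 6)^4, so the eigenvalues are 6 (algebraic multiplicity 4).

For λ = 6: rank(A - 6I) = 2, rank((A - 6I)^2) = 1, rank((A - 6I)^3) = 0. The eigenspace has dimension 4 - 2 = 2, so there are 2 Jordan blocks; the rank sequence gives block sizes [3, 1].

Assembling the blocks gives the Jordan form J above.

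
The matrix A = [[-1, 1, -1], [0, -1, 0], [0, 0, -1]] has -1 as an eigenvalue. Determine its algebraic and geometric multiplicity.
algebraic multiplicity 3, geometric multiplicity 2

The characteristic polynomial is (x + 1)^3, so the factor x + 1 appears with exponent 3: the algebraic multiplicity is 3.

rank(A + I) = 1, so the eigenspace has dimension 3 - 1 = 2: the geometric multiplicity is 2.

Since 2 < 3, A is not diagonalizable.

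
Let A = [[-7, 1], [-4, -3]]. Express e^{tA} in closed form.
e^{tA} = [[(1 - 2*t)*e^{-5*t}, t*e^{-5*t}], [-4*t*e^{-5*t}, (2*t + 1)*e^{-5*t}]]

A has Jordan form J = [[-5, 1], [0, -5]] with A = PJP^{-1}, so e^{tA} = P e^{tJ} P^{-1}.

For a Jordan block J_k(λ), e^{tJ_k(λ)} = e^{λt} · (I + tN + t^2 N^2/2! + ... + t^{k-1} N^{k-1}/(k-1)!) where N is the nilpotent superdiagonal part.

Assembling the blocks and conjugating back gives the entries of e^{tA} as shown above.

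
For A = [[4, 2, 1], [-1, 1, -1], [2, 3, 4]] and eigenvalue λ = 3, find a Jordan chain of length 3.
v_1 = [[0, 1, -1]]^T, v_2 = [[1, -1, 2]]^T, v_3 = [[1, -1, 1]]^T

We seek v_1 ∈ ker((A - 3I)^3) \ ker((A - 3I)^2), then set v_{i+1} = (A - 3I) v_i.

One such chain is v_1 = [[0, 1, -1]]^T, v_2 = [[1, -1, 2]]^T, v_3 = [[1, -1, 1]]^T. Check: (A - 3I) v_3 = [[0, 0, 0]]^T = 0.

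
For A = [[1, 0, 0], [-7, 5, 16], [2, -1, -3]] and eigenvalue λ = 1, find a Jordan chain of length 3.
v_1 = [[1, -2, 1]]^T, v_2 = [[0, 1, 0]]^T, v_3 = [[0, 4, -1]]^T

We seek v_1 ∈ ker((A - I)^3) \ ker((A - I)^2), then set v_{i+1} = (A - I) v_i.

One such chain is v_1 = [[1, -2, 1]]^T, v_2 = [[0, 1, 0]]^T, v_3 = [[0, 4, -1]]^T. Check: (A - I) v_3 = [[0, 0, 0]]^T = 0.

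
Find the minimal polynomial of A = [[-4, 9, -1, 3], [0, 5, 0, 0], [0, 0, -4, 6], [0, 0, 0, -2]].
The characteristic polynomial factors as (x - 5)(x + 2)(x + 4)^2. The minimal polynomial is ∏(x - λ)^{k_λ} where k_λ is the size of the largest Jordan block at λ.

For λ = -4: rank(A + 4I) = 3, and the largest Jordan block has size 2 (the smallest k with rank((A + 4I)^k) = rank((A + 4I)^(k+1))).
For λ = -2: rank(A + 2I) = 3, and the largest Jordan block has size 1 (the smallest k with rank((A + 2I)^k) = rank((A + 2I)^(k+1))).
For λ = 5: rank(A - 5I) = 3, and the largest Jordan block has size 1 (the smallest k with rank((A - 5I)^k) = rank((A - 5I)^(k+1))).

So m_A(x) = (x - 5)(x + 2)(x + 4)^2.

m_A(x) = (x - 5)(x + 2)(x + 4)^2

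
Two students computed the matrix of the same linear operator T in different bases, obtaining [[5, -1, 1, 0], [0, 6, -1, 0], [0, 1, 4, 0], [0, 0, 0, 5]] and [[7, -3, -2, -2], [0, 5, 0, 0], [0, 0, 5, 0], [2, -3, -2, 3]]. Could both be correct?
Two matrices over a field are similar if and only if they have the same invariant factors.

Both A and B have characteristic polynomial (x - 5)^4 and minimal polynomial (x - 5)^2. Computing further, both have invariant factors x - 5, x - 5, (x - 5)^2. Hence A and B are similar.

Yes.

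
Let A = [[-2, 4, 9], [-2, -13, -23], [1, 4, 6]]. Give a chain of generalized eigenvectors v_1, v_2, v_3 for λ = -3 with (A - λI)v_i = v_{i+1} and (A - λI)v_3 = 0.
v_1 = [[0, 2, -1]]^T, v_2 = [[-1, 3, -1]]^T, v_3 = [[2, -5, 2]]^T

We seek v_1 ∈ ker((A + 3I)^3) \ ker((A + 3I)^2), then set v_{i+1} = (A + 3I) v_i.

One such chain is v_1 = [[0, 2, -1]]^T, v_2 = [[-1, 3, -1]]^T, v_3 = [[2, -5, 2]]^T. Check: (A + 3I) v_3 = [[0, 0, 0]]^T = 0.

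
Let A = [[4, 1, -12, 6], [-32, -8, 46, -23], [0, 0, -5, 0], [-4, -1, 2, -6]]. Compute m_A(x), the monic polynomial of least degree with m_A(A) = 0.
m_A(x) = x(x + 5)^2

The characteristic polynomial factors as x(x + 5)^3. The minimal polynomial is ∏(x - λ)^{k_λ} where k_λ is the size of the largest Jordan block at λ.

For λ = -5: rank(A + 5I) = 2, and the largest Jordan block has size 2 (the smallest k with rank((A + 5I)^k) = rank((A + 5I)^(k+1))).
For λ = 0: rank(A) = 3, and the largest Jordan block has size 1 (the smallest k with rank(A^k) = rank(A^(k+1))).

So m_A(x) = x(x + 5)^2.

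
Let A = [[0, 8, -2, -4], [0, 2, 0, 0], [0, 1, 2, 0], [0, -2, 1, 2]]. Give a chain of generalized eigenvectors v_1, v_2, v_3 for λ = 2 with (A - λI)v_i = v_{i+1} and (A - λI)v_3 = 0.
v_1 = [[2, 1, 2, 0]]^T, v_2 = [[0, 0, 1, 0]]^T, v_3 = [[-2, 0, 0, 1]]^T

We seek v_1 ∈ ker((A - 2I)^3) \ ker((A - 2I)^2), then set v_{i+1} = (A - 2I) v_i.

One such chain is v_1 = [[2, 1, 2, 0]]^T, v_2 = [[0, 0, 1, 0]]^T, v_3 = [[-2, 0, 0, 1]]^T. Check: (A - 2I) v_3 = [[0, 0, 0, 0]]^T = 0.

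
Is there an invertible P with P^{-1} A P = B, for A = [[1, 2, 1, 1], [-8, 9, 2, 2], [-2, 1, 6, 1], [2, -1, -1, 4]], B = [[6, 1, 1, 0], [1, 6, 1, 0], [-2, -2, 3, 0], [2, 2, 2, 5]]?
Both have characteristic polynomial (x - 5)^4 and minimal polynomial (x - 5)^2. But rank(A - 5I) = 2 for A while rank(B - 5I) = 1 for B, so the number of Jordan blocks at λ = 5 differs. A and B are not similar.

No.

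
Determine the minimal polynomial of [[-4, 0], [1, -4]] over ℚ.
The characteristic polynomial factors as (x + 4)^2. The minimal polynomial is ∏(x - λ)^{k_λ} where k_λ is the size of the largest Jordan block at λ.

For λ = -4: rank(A + 4I) = 1, and the largest Jordan block has size 2 (the smallest k with rank((A + 4I)^k) = rank((A + 4I)^(k+1))).

So m_A(x) = (x + 4)^2.

m_A(x) = (x + 4)^2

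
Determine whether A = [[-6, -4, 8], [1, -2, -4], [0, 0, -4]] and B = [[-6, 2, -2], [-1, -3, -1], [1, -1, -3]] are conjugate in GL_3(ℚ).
Two matrices over a field are similar if and only if they have the same invariant factors.

Both A and B have characteristic polynomial (x + 4)^3 and minimal polynomial (x + 4)^2. Computing further, both have invariant factors x + 4, (x + 4)^2. Hence A and B are similar.

Yes.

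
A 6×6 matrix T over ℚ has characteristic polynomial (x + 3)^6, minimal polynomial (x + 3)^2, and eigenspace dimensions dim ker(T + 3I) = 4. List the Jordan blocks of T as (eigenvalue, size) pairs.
Jordan blocks: (-3, 2), (-3, 2), (-3, 1), (-3, 1)

λ = -3: algebraic multiplicity 6 (exponent in χ_T), largest block size 2 (exponent in m_T), 4 blocks (geometric multiplicity). These force block sizes [2, 2, 1, 1].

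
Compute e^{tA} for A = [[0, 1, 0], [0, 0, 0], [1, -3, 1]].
e^{tA} = [[1, t, 0], [0, 1, 0], [e^{t} - 1, -t - 2*e^{t} + 2, e^{t}]]

A has Jordan form J = [[0, 1, 0], [0, 0, 0], [0, 0, 1]] with A = PJP^{-1}, so e^{tA} = P e^{tJ} P^{-1}.

For a Jordan block J_k(λ), e^{tJ_k(λ)} = e^{λt} · (I + tN + t^2 N^2/2! + ... + t^{k-1} N^{k-1}/(k-1)!) where N is the nilpotent superdiagonal part.

Assembling the blocks and conjugating back gives the entries of e^{tA} as shown above.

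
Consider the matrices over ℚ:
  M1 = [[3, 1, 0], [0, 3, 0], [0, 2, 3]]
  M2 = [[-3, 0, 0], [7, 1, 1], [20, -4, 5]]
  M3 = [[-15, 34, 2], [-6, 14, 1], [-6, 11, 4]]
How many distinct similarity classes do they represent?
2 classes: {M1}, {M2, M3}

Characteristic polynomials: χ_{M1} = (x - 3)^3, χ_{M2} = (x - 3)^2(x + 3), χ_{M3} = (x - 3)^2(x + 3).

{M1}: invariant factors x - 3, (x - 3)^2.

{M2, M3}: invariant factors (x - 3)^2(x + 3).

Matrices are similar if and only if their invariant-factor lists agree; the partition into similarity classes is {M1}, {M2, M3}.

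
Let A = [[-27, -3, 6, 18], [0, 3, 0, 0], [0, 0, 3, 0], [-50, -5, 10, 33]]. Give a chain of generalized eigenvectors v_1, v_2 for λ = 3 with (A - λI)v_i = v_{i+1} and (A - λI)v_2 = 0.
v_1 = [[-3, 1, 0, -5]]^T, v_2 = [[-3, 0, 0, -5]]^T

We seek v_1 ∈ ker((A - 3I)^2) \ ker(A - 3I), then set v_{i+1} = (A - 3I) v_i.

One such chain is v_1 = [[-3, 1, 0, -5]]^T, v_2 = [[-3, 0, 0, -5]]^T. Check: (A - 3I) v_2 = [[0, 0, 0, 0]]^T = 0.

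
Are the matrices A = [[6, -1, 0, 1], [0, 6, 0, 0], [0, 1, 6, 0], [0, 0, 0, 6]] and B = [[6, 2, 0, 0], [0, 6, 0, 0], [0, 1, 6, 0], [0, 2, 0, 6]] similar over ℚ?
Both have characteristic polynomial (x - 6)^4 and minimal polynomial (x - 6)^2. But rank(A - 6I) = 2 for A while rank(B - 6I) = 1 for B, so the number of Jordan blocks at λ = 6 differs. A and B are not similar.

No.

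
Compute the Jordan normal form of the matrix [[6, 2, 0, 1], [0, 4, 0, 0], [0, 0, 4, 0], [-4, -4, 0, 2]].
The characteristic polynomial is det(xI - A) = (x - 4)^4, so the eigenvalues are 4 (algebraic multiplicity 4).

For λ = 4: rank(A - 4I) = 1, rank((A - 4I)^2) = 0. The eigenspace has dimension 4 - 1 = 3, so there are 3 Jordan blocks; the rank sequence gives block sizes [2, 1, 1].

Assembling the blocks gives the Jordan form J above.

J = [[4, 1, 0, 0], [0, 4, 0, 0], [0, 0, 4, 0], [0, 0, 0, 4]]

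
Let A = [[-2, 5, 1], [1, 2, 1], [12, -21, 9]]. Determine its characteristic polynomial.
xI - A = [[x + 2, -5, -1], [-1, x - 2, -1], [-12, 21, x - 9]].

Expanding det(xI - A) along the first row:
det(xI - A) = + (x + 2)·det([[x - 2, -1], [21, x - 9]]) - (-5)·det([[-1, -1], [-12, x - 9]]) + (-1)·det([[-1, x - 2], [-12, 21]]).

Evaluating gives χ_A(x) = x^3 - 9x^2 + 108 = (x - 6)^2(x + 3).

χ_A(x) = (x - 6)^2(x + 3)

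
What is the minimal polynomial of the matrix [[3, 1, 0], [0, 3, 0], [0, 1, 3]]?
m_A(x) = (x - 3)^2

The characteristic polynomial factors as (x - 3)^3. The minimal polynomial is ∏(x - λ)^{k_λ} where k_λ is the size of the largest Jordan block at λ.

For λ = 3: rank(A - 3I) = 1, and the largest Jordan block has size 2 (the smallest k with rank((A - 3I)^k) = rank((A - 3I)^(k+1))).

So m_A(x) = (x - 3)^2.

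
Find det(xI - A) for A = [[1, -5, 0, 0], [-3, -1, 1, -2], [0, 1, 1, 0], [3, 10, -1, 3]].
χ_A(x) = (x - 1)^4

xI - A = [[x - 1, 5, 0, 0], [3, x + 1, -1, 2], [0, -1, x - 1, 0], [-3, -10, 1, x - 3]].

Expanding det(xI - A) along the first row:
det(xI - A) = + (x - 1)·det([[x + 1, -1, 2], [-1, x - 1, 0], [-10, 1, x - 3]]) - (5)·det([[3, -1, 2], [0, x - 1, 0], [-3, 1, x - 3]]) + (0)·det([[3, x + 1, 2], [0, -1, 0], [-3, -10, x - 3]]) - (0)·det([[3, x + 1, -1], [0, -1, x - 1], [-3, -10, 1]]).

Evaluating gives χ_A(x) = x^4 - 4x^3 + 6x^2 - 4x + 1 = (x - 1)^4.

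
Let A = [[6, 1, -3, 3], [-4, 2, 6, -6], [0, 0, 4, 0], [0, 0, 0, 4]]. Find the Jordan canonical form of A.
The characteristic polynomial is det(xI - A) = (x - 4)^4, so the eigenvalues are 4 (algebraic multiplicity 4).

For λ = 4: rank(A - 4I) = 1, rank((A - 4I)^2) = 0. The eigenspace has dimension 4 - 1 = 3, so there are 3 Jordan blocks; the rank sequence gives block sizes [2, 1, 1].

Assembling the blocks gives the Jordan form J above.

J = [[4, 1, 0, 0], [0, 4, 0, 0], [0, 0, 4, 0], [0, 0, 0, 4]]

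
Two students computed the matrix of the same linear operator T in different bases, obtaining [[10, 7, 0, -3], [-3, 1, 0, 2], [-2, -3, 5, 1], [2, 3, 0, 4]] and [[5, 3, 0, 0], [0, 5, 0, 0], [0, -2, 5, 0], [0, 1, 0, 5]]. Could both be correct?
No.

Both have characteristic polynomial (x - 5)^4, but the minimal polynomial of A is (x - 5)^3 while the minimal polynomial of B is (x - 5)^2. The minimal polynomial is a similarity invariant, so A and B are not similar.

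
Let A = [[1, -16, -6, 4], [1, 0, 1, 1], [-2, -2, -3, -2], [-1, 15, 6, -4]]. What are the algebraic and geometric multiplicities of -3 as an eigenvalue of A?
algebraic multiplicity 1, geometric multiplicity 1

The characteristic polynomial is (x + 1)^3(x + 3), so the factor x + 3 appears with exponent 1: the algebraic multiplicity is 1.

rank(A + 3I) = 3, so the eigenspace has dimension 4 - 3 = 1: the geometric multiplicity is 1.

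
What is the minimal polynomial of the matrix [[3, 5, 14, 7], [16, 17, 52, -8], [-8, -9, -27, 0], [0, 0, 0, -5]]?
The characteristic polynomial factors as (x + 1)^2(x + 5)^2. The minimal polynomial is ∏(x - λ)^{k_λ} where k_λ is the size of the largest Jordan block at λ.

For λ = -5: rank(A + 5I) = 3, and the largest Jordan block has size 2 (the smallest k with rank((A + 5I)^k) = rank((A + 5I)^(k+1))).
For λ = -1: rank(A + I) = 3, and the largest Jordan block has size 2 (the smallest k with rank((A + I)^k) = rank((A + I)^(k+1))).

So m_A(x) = (x + 1)^2(x + 5)^2.

m_A(x) = (x + 1)^2(x + 5)^2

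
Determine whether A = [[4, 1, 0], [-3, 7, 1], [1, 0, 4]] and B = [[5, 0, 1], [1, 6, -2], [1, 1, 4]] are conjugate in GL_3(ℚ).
Yes.

Two matrices over a field are similar if and only if they have the same invariant factors.

Both A and B have characteristic polynomial (x - 5)^3 and minimal polynomial (x - 5)^3. Computing further, both have invariant factors (x - 5)^3. Hence A and B are similar.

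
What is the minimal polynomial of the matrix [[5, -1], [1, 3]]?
The characteristic polynomial factors as (x - 4)^2. The minimal polynomial is ∏(x - λ)^{k_λ} where k_λ is the size of the largest Jordan block at λ.

For λ = 4: rank(A - 4I) = 1, and the largest Jordan block has size 2 (the smallest k with rank((A - 4I)^k) = rank((A - 4I)^(k+1))).

So m_A(x) = (x - 4)^2.

m_A(x) = (x - 4)^2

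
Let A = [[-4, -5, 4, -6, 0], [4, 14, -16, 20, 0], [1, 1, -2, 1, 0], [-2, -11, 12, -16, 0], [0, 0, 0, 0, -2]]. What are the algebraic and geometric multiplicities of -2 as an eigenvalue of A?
algebraic multiplicity 5, geometric multiplicity 3

The characteristic polynomial is (x + 2)^5, so the factor x + 2 appears with exponent 5: the algebraic multiplicity is 5.

rank(A + 2I) = 2, so the eigenspace has dimension 5 - 2 = 3: the geometric multiplicity is 3.

Since 3 < 5, A is not diagonalizable.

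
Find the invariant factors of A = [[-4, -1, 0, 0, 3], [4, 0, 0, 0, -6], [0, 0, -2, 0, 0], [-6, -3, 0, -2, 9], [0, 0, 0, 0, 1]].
x + 2, x + 2, (x - 1)(x + 2)^2

The Jordan structure of A has elementary divisors (x + 2)^2, (x + 2), (x + 2), (x - 1). Arranging the block sizes at each eigenvalue in decreasing order and taking row products gives the invariant factors.

Invariant factors (smallest first, each dividing the next): x + 2, x + 2, (x - 1)(x + 2)^2.

Check: the last factor (x - 1)(x + 2)^2 is the minimal polynomial, and the product (x - 1)(x + 2)^4 is the characteristic polynomial.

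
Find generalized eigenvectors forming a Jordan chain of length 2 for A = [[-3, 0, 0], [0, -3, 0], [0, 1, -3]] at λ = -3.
v_1 = [[0, 1, -1]]^T, v_2 = [[0, 0, 1]]^T

We seek v_1 ∈ ker((A + 3I)^2) \ ker(A + 3I), then set v_{i+1} = (A + 3I) v_i.

One such chain is v_1 = [[0, 1, -1]]^T, v_2 = [[0, 0, 1]]^T. Check: (A + 3I) v_2 = [[0, 0, 0]]^T = 0.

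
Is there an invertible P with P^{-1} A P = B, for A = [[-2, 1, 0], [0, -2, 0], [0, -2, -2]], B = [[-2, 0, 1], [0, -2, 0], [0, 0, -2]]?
Two matrices over a field are similar if and only if they have the same invariant factors.

Both A and B have characteristic polynomial (x + 2)^3 and minimal polynomial (x + 2)^2. Computing further, both have invariant factors x + 2, (x + 2)^2. Hence A and B are similar.

Yes.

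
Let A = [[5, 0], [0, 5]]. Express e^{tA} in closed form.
A has Jordan form J = [[5, 0], [0, 5]] with A = PJP^{-1}, so e^{tA} = P e^{tJ} P^{-1}.

For a Jordan block J_k(λ), e^{tJ_k(λ)} = e^{λt} · (I + tN + t^2 N^2/2! + ... + t^{k-1} N^{k-1}/(k-1)!) where N is the nilpotent superdiagonal part.

Assembling the blocks and conjugating back gives the entries of e^{tA} as shown above.

e^{tA} = [[e^{5*t}, 0], [0, e^{5*t}]]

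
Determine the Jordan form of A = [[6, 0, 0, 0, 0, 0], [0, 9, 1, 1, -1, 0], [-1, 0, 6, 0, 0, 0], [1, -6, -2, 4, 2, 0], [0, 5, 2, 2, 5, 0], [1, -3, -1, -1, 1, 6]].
J = [[6, 1, 0, 0, 0, 0], [0, 6, 1, 0, 0, 0], [0, 0, 6, 0, 0, 0], [0, 0, 0, 6, 1, 0], [0, 0, 0, 0, 6, 0], [0, 0, 0, 0, 0, 6]]

The characteristic polynomial is det(xI - A) = (x - 6)^6, so the eigenvalues are 6 (algebraic multiplicity 6).

For λ = 6: rank(A - 6I) = 3, rank((A - 6I)^2) = 1, rank((A - 6I)^3) = 0. The eigenspace has dimension 6 - 3 = 3, so there are 3 Jordan blocks; the rank sequence gives block sizes [3, 2, 1].

Assembling the blocks gives the Jordan form J above.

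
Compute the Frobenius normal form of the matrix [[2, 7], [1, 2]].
The invariant factors of A (the non-unit diagonal entries of the Smith normal form of xI - A over ℚ[x]) are x^2 - 4x - 3, each dividing the next. The characteristic polynomial is their product, x^2 - 4x - 3.

The rational canonical form is the block-diagonal matrix of companion matrices C(f_i):
R = [[0, 3], [1, 4]].

Note the characteristic polynomial does not split into linear factors over ℚ, so A has no Jordan form over ℚ; the rational canonical form exists over any field.

R = [[0, 3], [1, 4]]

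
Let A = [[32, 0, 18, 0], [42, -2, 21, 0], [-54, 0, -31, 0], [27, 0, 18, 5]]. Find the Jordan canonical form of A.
The characteristic polynomial is det(xI - A) = (x - 5)^2(x + 2)(x + 4), so the eigenvalues are -4 (algebraic multiplicity 1), -2 (algebraic multiplicity 1), 5 (algebraic multiplicity 2).

For λ = -4: algebraic multiplicity 1 gives one 1×1 block.

For λ = -2: algebraic multiplicity 1 gives one 1×1 block.

For λ = 5: rank(A - 5I) = 2. The eigenspace has dimension 4 - 2 = 2, so there are 2 Jordan blocks; the rank sequence gives block sizes [1, 1].

Assembling the blocks gives the Jordan form J above.

J = [[-4, 0, 0, 0], [0, -2, 0, 0], [0, 0, 5, 0], [0, 0, 0, 5]]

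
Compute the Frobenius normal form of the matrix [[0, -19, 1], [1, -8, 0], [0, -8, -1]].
The invariant factors of A (the non-unit diagonal entries of the Smith normal form of xI - A over ℚ[x]) are (x + 3)^3, each dividing the next. The characteristic polynomial is their product, (x + 3)^3.

The rational canonical form is the block-diagonal matrix of companion matrices C(f_i):
R = [[0, 0, -27], [1, 0, -27], [0, 1, -9]].

R = [[0, 0, -27], [1, 0, -27], [0, 1, -9]]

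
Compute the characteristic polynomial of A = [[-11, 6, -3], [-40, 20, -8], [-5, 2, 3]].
xI - A = [[x + 11, -6, 3], [40, x - 20, 8], [5, -2, x - 3]].

Expanding det(xI - A) along the first row:
det(xI - A) = + (x + 11)·det([[x - 20, 8], [-2, x - 3]]) - (-6)·det([[40, 8], [5, x - 3]]) + (3)·det([[40, x - 20], [5, -2]]).

Evaluating gives χ_A(x) = x^3 - 12x^2 + 48x - 64 = (x - 4)^3.

χ_A(x) = (x - 4)^3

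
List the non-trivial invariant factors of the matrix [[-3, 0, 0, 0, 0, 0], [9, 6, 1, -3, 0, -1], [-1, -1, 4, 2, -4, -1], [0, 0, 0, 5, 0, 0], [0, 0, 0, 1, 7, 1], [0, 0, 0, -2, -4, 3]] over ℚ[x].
The Jordan structure of A has elementary divisors (x + 3), (x - 5)^3, (x - 5)^2. Arranging the block sizes at each eigenvalue in decreasing order and taking row products gives the invariant factors.

Invariant factors (smallest first, each dividing the next): (x - 5)^2, (x - 5)^3(x + 3).

Check: the last factor (x - 5)^3(x + 3) is the minimal polynomial, and the product (x - 5)^5(x + 3) is the characteristic polynomial.

(x - 5)^2, (x - 5)^3(x + 3)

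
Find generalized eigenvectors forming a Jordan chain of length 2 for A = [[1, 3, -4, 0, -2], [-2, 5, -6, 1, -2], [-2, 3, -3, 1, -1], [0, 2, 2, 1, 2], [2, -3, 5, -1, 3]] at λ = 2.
We seek v_1 ∈ ker((A - 2I)^2) \ ker(A - 2I), then set v_{i+1} = (A - 2I) v_i.

One such chain is v_1 = [[0, 0, 0, 2, 1]]^T, v_2 = [[-2, 0, 1, 0, -1]]^T. Check: (A - 2I) v_2 = [[0, 0, 0, 0, 0]]^T = 0.

v_1 = [[0, 0, 0, 2, 1]]^T, v_2 = [[-2, 0, 1, 0, -1]]^T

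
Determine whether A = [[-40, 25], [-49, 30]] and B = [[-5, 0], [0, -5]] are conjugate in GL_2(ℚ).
Both have characteristic polynomial (x + 5)^2, but the minimal polynomial of A is (x + 5)^2 while the minimal polynomial of B is x + 5. The minimal polynomial is a similarity invariant, so A and B are not similar.

No.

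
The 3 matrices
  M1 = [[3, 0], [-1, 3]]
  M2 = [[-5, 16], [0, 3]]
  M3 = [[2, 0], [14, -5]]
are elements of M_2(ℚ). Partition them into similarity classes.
Characteristic polynomials: χ_{M1} = (x - 3)^2, χ_{M2} = (x - 3)(x + 5), χ_{M3} = (x - 2)(x + 5).

{M1}: invariant factors (x - 3)^2.

{M2}: invariant factors (x - 3)(x + 5).

{M3}: invariant factors (x - 2)(x + 5).

Matrices are similar if and only if their invariant-factor lists agree; the partition into similarity classes is {M1}, {M2}, {M3}.

3 classes: {M1}, {M2}, {M3}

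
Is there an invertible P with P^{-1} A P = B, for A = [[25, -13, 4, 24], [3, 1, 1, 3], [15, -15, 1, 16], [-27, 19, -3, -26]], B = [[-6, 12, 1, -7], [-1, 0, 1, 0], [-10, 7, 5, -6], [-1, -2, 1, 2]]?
Two matrices over a field are similar if and only if they have the same invariant factors.

Both A and B have characteristic polynomial (x - 2)^3(x + 5) and minimal polynomial (x - 2)^3(x + 5). Computing further, both have invariant factors (x - 2)^3(x + 5). Hence A and B are similar.

Yes.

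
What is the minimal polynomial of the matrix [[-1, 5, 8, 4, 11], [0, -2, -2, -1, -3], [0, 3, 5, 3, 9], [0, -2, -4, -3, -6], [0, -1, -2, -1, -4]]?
m_A(x) = (x + 1)^2

The characteristic polynomial factors as (x + 1)^5. The minimal polynomial is ∏(x - λ)^{k_λ} where k_λ is the size of the largest Jordan block at λ.

For λ = -1: rank(A + I) = 2, and the largest Jordan block has size 2 (the smallest k with rank((A + I)^k) = rank((A + I)^(k+1))).

So m_A(x) = (x + 1)^2.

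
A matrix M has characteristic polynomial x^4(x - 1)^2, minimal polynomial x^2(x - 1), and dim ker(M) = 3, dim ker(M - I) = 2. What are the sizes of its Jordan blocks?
Jordan blocks: (0, 2), (0, 1), (0, 1), (1, 1), (1, 1)

λ = 0: algebraic multiplicity 4 (exponent in χ_M), largest block size 2 (exponent in m_M), 3 blocks (geometric multiplicity). These force block sizes [2, 1, 1].
λ = 1: algebraic multiplicity 2 (exponent in χ_M), largest block size 1 (exponent in m_M), 2 blocks (geometric multiplicity). These force block sizes [1, 1].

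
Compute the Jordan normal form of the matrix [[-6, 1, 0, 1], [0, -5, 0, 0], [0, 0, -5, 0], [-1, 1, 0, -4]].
The characteristic polynomial is det(xI - A) = (x + 5)^4, so the eigenvalues are -5 (algebraic multiplicity 4).

For λ = -5: rank(A + 5I) = 1, rank((A + 5I)^2) = 0. The eigenspace has dimension 4 - 1 = 3, so there are 3 Jordan blocks; the rank sequence gives block sizes [2, 1, 1].

Assembling the blocks gives the Jordan form J above.

J = [[-5, 1, 0, 0], [0, -5, 0, 0], [0, 0, -5, 0], [0, 0, 0, -5]]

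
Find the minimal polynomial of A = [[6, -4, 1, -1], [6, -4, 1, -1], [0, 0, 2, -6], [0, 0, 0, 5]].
The characteristic polynomial factors as x(x - 5)(x - 2)^2. The minimal polynomial is ∏(x - λ)^{k_λ} where k_λ is the size of the largest Jordan block at λ.

For λ = 0: rank(A) = 3, and the largest Jordan block has size 1 (the smallest k with rank(A^k) = rank(A^(k+1))).
For λ = 2: rank(A - 2I) = 3, and the largest Jordan block has size 2 (the smallest k with rank((A - 2I)^k) = rank((A - 2I)^(k+1))).
For λ = 5: rank(A - 5I) = 3, and the largest Jordan block has size 1 (the smallest k with rank((A - 5I)^k) = rank((A - 5I)^(k+1))).

So m_A(x) = x(x - 5)(x - 2)^2.

m_A(x) = x(x - 5)(x - 2)^2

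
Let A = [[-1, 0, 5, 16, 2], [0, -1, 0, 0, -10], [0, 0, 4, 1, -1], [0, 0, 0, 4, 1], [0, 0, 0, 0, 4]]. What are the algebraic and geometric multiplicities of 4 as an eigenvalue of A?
The characteristic polynomial is (x - 4)^3(x + 1)^2, so the factor x - 4 appears with exponent 3: the algebraic multiplicity is 3.

rank(A - 4I) = 4, so the eigenspace has dimension 5 - 4 = 1: the geometric multiplicity is 1.

Since 1 < 3, A is not diagonalizable.

algebraic multiplicity 3, geometric multiplicity 1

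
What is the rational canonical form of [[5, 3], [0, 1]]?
R = [[0, -5], [1, 6]]

The invariant factors of A (the non-unit diagonal entries of the Smith normal form of xI - A over ℚ[x]) are (x - 5)(x - 1), each dividing the next. The characteristic polynomial is their product, (x - 5)(x - 1).

The rational canonical form is the block-diagonal matrix of companion matrices C(f_i):
R = [[0, -5], [1, 6]].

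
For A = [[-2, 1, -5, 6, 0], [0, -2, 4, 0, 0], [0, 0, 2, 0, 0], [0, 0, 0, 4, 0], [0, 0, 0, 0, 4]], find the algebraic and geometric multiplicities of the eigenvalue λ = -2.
The characteristic polynomial is (x - 4)^2(x - 2)(x + 2)^2, so the factor x + 2 appears with exponent 2: the algebraic multiplicity is 2.

rank(A + 2I) = 4, so the eigenspace has dimension 5 - 4 = 1: the geometric multiplicity is 1.

Since 1 < 2, A is not diagonalizable.

algebraic multiplicity 2, geometric multiplicity 1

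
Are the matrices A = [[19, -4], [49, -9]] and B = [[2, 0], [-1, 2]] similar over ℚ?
trace(A) = 10 but trace(B) = 4. The trace is a similarity invariant, so A and B are not similar.

No.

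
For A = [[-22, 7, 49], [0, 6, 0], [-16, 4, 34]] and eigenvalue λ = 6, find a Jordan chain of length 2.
We seek v_1 ∈ ker((A - 6I)^2) \ ker(A - 6I), then set v_{i+1} = (A - 6I) v_i.

One such chain is v_1 = [[4, 1, 2]]^T, v_2 = [[-7, 0, -4]]^T. Check: (A - 6I) v_2 = [[0, 0, 0]]^T = 0.

v_1 = [[4, 1, 2]]^T, v_2 = [[-7, 0, -4]]^T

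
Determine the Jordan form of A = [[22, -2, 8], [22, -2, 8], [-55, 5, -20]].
The characteristic polynomial is det(xI - A) = x^3, so the eigenvalues are 0 (algebraic multiplicity 3).

For λ = 0: rank(A) = 1, rank(A^2) = 0. The eigenspace has dimension 3 - 1 = 2, so there are 2 Jordan blocks; the rank sequence gives block sizes [2, 1].

Assembling the blocks gives the Jordan form J above.

J = [[0, 1, 0], [0, 0, 0], [0, 0, 0]]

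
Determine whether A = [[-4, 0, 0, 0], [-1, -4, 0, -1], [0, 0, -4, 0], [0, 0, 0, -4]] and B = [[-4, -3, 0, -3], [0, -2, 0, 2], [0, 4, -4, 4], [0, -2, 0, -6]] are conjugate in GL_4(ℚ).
Yes.

Two matrices over a field are similar if and only if they have the same invariant factors.

Both A and B have characteristic polynomial (x + 4)^4 and minimal polynomial (x + 4)^2. Computing further, both have invariant factors x + 4, x + 4, (x + 4)^2. Hence A and B are similar.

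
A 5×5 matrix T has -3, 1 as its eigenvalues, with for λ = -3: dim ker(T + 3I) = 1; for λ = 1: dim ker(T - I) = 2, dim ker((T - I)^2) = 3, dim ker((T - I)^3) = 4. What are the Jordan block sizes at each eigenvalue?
λ = -3: successive nullity increments [1] count blocks of size ≥ k; block sizes are [1].
λ = 1: successive nullity increments [2, 1, 1] count blocks of size ≥ k; block sizes are [3, 1].

Jordan blocks: (-3, 1), (1, 3), (1, 1)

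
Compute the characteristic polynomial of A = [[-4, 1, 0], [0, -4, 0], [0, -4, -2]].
χ_A(x) = (x + 2)(x + 4)^2

xI - A = [[x + 4, -1, 0], [0, x + 4, 0], [0, 4, x + 2]].

Expanding det(xI - A) along the first row:
det(xI - A) = + (x + 4)·det([[x + 4, 0], [4, x + 2]]) - (-1)·det([[0, 0], [0, x + 2]]) + (0)·det([[0, x + 4], [0, 4]]).

Evaluating gives χ_A(x) = x^3 + 10x^2 + 32x + 32 = (x + 2)(x + 4)^2.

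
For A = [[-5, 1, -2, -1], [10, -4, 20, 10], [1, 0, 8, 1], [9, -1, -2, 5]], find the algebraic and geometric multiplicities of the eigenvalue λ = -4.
The characteristic polynomial is (x - 6)^2(x + 4)^2, so the factor x + 4 appears with exponent 2: the algebraic multiplicity is 2.

rank(A + 4I) = 3, so the eigenspace has dimension 4 - 3 = 1: the geometric multiplicity is 1.

Since 1 < 2, A is not diagonalizable.

algebraic multiplicity 2, geometric multiplicity 1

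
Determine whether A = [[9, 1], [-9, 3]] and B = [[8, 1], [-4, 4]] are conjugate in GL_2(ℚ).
Two matrices over a field are similar if and only if they have the same invariant factors.

Both A and B have characteristic polynomial (x - 6)^2 and minimal polynomial (x - 6)^2. Computing further, both have invariant factors (x - 6)^2. Hence A and B are similar.

Yes.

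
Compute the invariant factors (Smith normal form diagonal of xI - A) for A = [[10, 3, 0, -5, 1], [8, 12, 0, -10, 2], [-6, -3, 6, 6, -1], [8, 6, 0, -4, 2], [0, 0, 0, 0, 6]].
x - 6, (x - 6)^2, (x - 6)^2

The Jordan structure of A has elementary divisors (x - 6)^2, (x - 6)^2, (x - 6). Arranging the block sizes at each eigenvalue in decreasing order and taking row products gives the invariant factors.

Invariant factors (smallest first, each dividing the next): x - 6, (x - 6)^2, (x - 6)^2.

Check: the last factor (x - 6)^2 is the minimal polynomial, and the product (x - 6)^5 is the characteristic polynomial.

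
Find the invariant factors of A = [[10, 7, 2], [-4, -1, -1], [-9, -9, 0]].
(x - 3)^3

The Jordan structure of A has elementary divisors (x - 3)^3. Arranging the block sizes at each eigenvalue in decreasing order and taking row products gives the invariant factors.

Invariant factors (smallest first, each dividing the next): (x - 3)^3.

Check: the last factor (x - 3)^3 is the minimal polynomial, and the product (x - 3)^3 is the characteristic polynomial.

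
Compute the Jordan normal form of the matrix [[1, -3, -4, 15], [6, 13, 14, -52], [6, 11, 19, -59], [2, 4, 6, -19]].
J = [[3, 1, 0, 0], [0, 3, 0, 0], [0, 0, 3, 0], [0, 0, 0, 5]]

The characteristic polynomial is det(xI - A) = (x - 5)(x - 3)^3, so the eigenvalues are 3 (algebraic multiplicity 3), 5 (algebraic multiplicity 1).

For λ = 3: rank(A - 3I) = 2, rank((A - 3I)^2) = 1. The eigenspace has dimension 4 - 2 = 2, so there are 2 Jordan blocks; the rank sequence gives block sizes [2, 1].

For λ = 5: algebraic multiplicity 1 gives one 1×1 block.

Assembling the blocks gives the Jordan form J above.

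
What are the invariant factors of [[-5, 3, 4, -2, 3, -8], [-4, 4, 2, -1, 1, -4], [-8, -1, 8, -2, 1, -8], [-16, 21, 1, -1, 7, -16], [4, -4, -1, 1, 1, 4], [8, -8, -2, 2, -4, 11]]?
The Jordan structure of A has elementary divisors (x - 3)^3, (x - 3)^2, (x - 3). Arranging the block sizes at each eigenvalue in decreasing order and taking row products gives the invariant factors.

Invariant factors (smallest first, each dividing the next): x - 3, (x - 3)^2, (x - 3)^3.

Check: the last factor (x - 3)^3 is the minimal polynomial, and the product (x - 3)^6 is the characteristic polynomial.

x - 3, (x - 3)^2, (x - 3)^3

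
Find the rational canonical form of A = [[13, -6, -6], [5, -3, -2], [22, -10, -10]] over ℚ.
R = [[0, 0, -2], [1, 0, -3], [0, 1, 0]]

The invariant factors of A (the non-unit diagonal entries of the Smith normal form of xI - A over ℚ[x]) are x^3 + 3x + 2, each dividing the next. The characteristic polynomial is their product, x^3 + 3x + 2.

The rational canonical form is the block-diagonal matrix of companion matrices C(f_i):
R = [[0, 0, -2], [1, 0, -3], [0, 1, 0]].

Note the characteristic polynomial does not split into linear factors over ℚ, so A has no Jordan form over ℚ; the rational canonical form exists over any field.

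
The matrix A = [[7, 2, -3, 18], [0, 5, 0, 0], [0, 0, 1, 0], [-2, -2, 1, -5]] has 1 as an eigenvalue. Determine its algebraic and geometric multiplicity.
The characteristic polynomial is (x - 5)(x - 1)^3, so the factor x - 1 appears with exponent 3: the algebraic multiplicity is 3.

rank(A - I) = 2, so the eigenspace has dimension 4 - 2 = 2: the geometric multiplicity is 2.

Since 2 < 3, A is not diagonalizable.

algebraic multiplicity 3, geometric multiplicity 2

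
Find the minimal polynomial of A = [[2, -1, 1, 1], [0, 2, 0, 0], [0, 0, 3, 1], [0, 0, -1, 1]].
The characteristic polynomial factors as (x - 2)^4. The minimal polynomial is ∏(x - λ)^{k_λ} where k_λ is the size of the largest Jordan block at λ.

For λ = 2: rank(A - 2I) = 2, and the largest Jordan block has size 2 (the smallest k with rank((A - 2I)^k) = rank((A - 2I)^(k+1))).

So m_A(x) = (x - 2)^2.

m_A(x) = (x - 2)^2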